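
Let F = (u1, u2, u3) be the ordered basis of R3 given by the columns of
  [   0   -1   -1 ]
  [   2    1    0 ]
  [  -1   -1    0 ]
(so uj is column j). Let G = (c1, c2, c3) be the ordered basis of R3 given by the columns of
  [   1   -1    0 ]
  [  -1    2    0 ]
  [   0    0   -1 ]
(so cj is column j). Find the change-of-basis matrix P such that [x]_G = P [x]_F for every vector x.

[[2, -1, -2], [2, 0, -1], [1, 1, 0]]

Column j of P is [uj]_G, since P maps F-coordinates to G-coordinates.
Expressing u1 in G: u1 = 2c1 + 2c2 + c3, so column 1 of P is (2, 2, 1).
Doing the same for each uj gives P = [[2, -1, -2], [2, 0, -1], [1, 1, 0]].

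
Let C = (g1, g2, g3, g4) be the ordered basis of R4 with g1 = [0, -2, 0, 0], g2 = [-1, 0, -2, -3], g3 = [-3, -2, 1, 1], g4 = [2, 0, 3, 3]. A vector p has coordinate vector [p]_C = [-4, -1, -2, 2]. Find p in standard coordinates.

[11, 12, 6, 7]

By definition p = -4g1 - g2 - 2g3 + 2g4.
Summing componentwise gives [11, 12, 6, 7].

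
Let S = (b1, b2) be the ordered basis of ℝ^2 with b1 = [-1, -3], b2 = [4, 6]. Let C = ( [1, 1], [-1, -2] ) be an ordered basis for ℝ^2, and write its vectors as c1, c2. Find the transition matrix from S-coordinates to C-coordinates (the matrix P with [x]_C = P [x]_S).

[[1, 2], [2, -2]]

Take x = bj: its S-coordinates are the j-th standard unit vector, so P e_j — column j of P — equals [bj]_C.
b1 = c1 + 2c2, giving column 1 = [1, 2]; repeating for each j gives P = [[1, 2], [2, -2]].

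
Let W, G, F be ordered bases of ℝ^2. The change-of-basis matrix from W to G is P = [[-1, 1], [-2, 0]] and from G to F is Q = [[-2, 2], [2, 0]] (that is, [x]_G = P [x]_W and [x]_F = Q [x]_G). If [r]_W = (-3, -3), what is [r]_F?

(12, 0)

Apply P to get G-coordinates (0, 6), then Q to get F-coordinates.
The result is [r]_F = (12, 0).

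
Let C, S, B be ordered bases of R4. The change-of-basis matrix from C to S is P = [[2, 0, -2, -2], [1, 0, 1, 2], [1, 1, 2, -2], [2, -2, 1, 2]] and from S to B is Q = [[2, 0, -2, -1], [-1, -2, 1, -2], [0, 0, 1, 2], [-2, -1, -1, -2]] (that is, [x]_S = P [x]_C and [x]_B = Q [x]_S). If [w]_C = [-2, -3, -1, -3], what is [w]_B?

[15, 23, -11, 12]

Apply P to get S-coordinates [4, -9, -1, -5], then Q to get B-coordinates.
The result is [w]_B = [15, 23, -11, 12].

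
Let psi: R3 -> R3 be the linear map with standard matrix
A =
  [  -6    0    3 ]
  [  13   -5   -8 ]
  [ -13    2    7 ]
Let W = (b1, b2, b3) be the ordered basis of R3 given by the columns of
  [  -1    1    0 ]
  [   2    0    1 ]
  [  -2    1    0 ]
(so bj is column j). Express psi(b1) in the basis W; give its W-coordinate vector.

Column 1 of [psi]_W is the W-coordinate vector of psi(b1).
In standard coordinates psi(b1) = A b1 = (0, -7, 3).
Converting to W: (0, -7, 3) = -3b1 - 3b2 - b3, so the coordinate vector is (-3, -3, -1).

(-3, -3, -1)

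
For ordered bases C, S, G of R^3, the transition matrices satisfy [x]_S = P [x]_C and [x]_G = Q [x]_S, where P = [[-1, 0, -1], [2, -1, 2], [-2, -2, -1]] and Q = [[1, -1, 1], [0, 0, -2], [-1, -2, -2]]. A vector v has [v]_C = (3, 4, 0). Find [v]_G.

(-19, 28, 27)

Composing the changes, [v]_G = Q P [v]_C.
Q P = [[-5, -1, -4], [4, 4, 2], [1, 6, -1]]; applying this to (3, 4, 0) gives (-19, 28, 27).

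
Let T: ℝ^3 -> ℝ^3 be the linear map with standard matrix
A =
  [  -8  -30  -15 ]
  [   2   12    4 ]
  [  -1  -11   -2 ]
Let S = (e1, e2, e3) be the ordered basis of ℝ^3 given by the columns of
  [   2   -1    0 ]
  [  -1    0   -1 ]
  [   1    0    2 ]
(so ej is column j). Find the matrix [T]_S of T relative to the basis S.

[[1, 3, 1], [3, -2, 2], [3, -1, 3]]

With P the matrix whose columns are e1, ..., e3, [T]_S = P^(-1) A P.
Column by column: T(e1) = A e1 = (-1, -4, 7); its S-coordinates (1, 3, 3) give column 1.
Continuing for each basis vector yields [T]_S = [[1, 3, 1], [3, -2, 2], [3, -1, 3]].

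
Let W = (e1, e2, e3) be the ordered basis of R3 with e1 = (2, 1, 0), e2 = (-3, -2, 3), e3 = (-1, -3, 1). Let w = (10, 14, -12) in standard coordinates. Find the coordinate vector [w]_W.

[w]_W is the unique c with M c = w, where M has columns e1, ..., e3.
Solving this 3x3 system gives c = (-1, -3, -3).
Check: -e1 - 3e2 - 3e3 = (10, 14, -12).

(-1, -3, -3)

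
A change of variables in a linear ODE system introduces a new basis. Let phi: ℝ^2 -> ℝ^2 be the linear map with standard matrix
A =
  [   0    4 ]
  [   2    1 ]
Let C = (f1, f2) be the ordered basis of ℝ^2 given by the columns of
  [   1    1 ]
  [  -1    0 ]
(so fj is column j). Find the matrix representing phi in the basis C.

The j-th column of [phi]_C is [phi(fj)]_C.
phi(f1) = A f1 = [-4, 1] = -f1 - 3f2, so column 1 is [-1, -3].
Repeating for f2 and assembling the columns gives [[-1, -2], [-3, 2]].

[[-1, -2], [-3, 2]]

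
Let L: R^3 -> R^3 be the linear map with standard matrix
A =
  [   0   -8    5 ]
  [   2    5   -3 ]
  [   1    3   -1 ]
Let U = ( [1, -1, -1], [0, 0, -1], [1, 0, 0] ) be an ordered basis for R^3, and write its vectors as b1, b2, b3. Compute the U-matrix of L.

[[0, -3, -2], [1, 2, 1], [3, -2, 2]]

Let P have columns b1, ..., b3. Then [L]_U = P^(-1) A P.
Here det P = 1, so P^(-1) is integer; computing A P first and then P^(-1)(A P) gives [[0, -3, -2], [1, 2, 1], [3, -2, 2]].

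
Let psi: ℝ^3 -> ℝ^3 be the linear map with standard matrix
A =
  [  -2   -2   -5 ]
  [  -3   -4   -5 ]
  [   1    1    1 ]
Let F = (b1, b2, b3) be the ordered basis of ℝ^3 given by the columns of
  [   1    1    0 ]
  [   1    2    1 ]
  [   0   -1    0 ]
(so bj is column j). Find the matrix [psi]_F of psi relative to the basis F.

[[-2, 1, -1], [-2, -2, -1], [-1, -3, -1]]

The j-th column of [psi]_F is [psi(bj)]_F.
psi(b1) = A b1 = (-4, -7, 2) = -2b1 - 2b2 - b3, so column 1 is (-2, -2, -1).
Repeating for b2, b3 and assembling the columns gives [[-2, 1, -1], [-2, -2, -1], [-1, -3, -1]].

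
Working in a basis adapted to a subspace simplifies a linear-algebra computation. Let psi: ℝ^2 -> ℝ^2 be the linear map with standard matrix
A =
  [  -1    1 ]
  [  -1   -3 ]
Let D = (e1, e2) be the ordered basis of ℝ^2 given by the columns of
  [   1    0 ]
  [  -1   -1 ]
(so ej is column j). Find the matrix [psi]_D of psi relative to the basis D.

The j-th column of [psi]_D is [psi(ej)]_D.
psi(e1) = A e1 = (-2, 2) = -2e1 + 0·e2, so column 1 is (-2, 0).
Repeating for e2 and assembling the columns gives [[-2, -1], [0, -2]].

[[-2, -1], [0, -2]]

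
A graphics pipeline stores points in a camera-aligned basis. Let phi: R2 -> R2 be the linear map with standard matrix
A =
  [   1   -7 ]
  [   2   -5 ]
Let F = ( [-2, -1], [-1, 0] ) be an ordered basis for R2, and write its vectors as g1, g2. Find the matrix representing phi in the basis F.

Let P have columns g1, g2. Then [phi]_F = P^(-1) A P.
Here det P = -1, so P^(-1) is integer; computing A P first and then P^(-1)(A P) gives [[-1, 2], [-3, -3]].

[[-1, 2], [-3, -3]]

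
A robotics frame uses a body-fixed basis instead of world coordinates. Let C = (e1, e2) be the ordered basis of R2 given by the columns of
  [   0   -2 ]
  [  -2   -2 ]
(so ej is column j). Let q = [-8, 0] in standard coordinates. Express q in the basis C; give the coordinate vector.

Write q = c_1 e1 + c_2 e2 and solve for the c_i.
System: 0c_1 - 2c_2 = -8, -2c_1 - 2c_2 = 0; solving gives c_1 = -4, c_2 = 4.
Check: -4e1 + 4e2 = [-8, 0].

[-4, 4]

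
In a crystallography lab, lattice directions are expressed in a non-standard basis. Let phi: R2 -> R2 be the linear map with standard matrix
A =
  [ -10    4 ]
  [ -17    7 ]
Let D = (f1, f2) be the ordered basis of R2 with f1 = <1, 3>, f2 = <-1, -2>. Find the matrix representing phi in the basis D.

With P the matrix whose columns are f1, f2, [phi]_D = P^(-1) A P.
Column by column: phi(f1) = A f1 = <2, 4>; its D-coordinates <0, -2> give column 1.
Continuing for each basis vector yields [phi]_D = [[0, -1], [-2, -3]].

[[0, -1], [-2, -3]]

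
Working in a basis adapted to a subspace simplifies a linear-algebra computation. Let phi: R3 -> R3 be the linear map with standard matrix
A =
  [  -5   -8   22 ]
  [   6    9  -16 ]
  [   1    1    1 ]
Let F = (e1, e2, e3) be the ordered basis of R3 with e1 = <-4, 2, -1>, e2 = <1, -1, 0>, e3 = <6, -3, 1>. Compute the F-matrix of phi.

[[1, 0, -3], [-2, 3, -2], [-2, 0, 1]]

The j-th column of [phi]_F is [phi(ej)]_F.
phi(e1) = A e1 = <-18, 10, -3> = e1 - 2e2 - 2e3, so column 1 is <1, -2, -2>.
Repeating for e2, e3 and assembling the columns gives [[1, 0, -3], [-2, 3, -2], [-2, 0, 1]].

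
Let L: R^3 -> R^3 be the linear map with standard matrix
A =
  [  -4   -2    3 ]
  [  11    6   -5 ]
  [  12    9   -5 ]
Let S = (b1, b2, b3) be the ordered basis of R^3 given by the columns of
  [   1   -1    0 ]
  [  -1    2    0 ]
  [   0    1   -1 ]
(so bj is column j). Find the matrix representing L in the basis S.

[[1, 2, -1], [3, -1, 2], [0, -2, -3]]

Let P have columns b1, ..., b3. Then [L]_S = P^(-1) A P.
Here det P = -1, so P^(-1) is integer; computing A P first and then P^(-1)(A P) gives [[1, 2, -1], [3, -1, 2], [0, -2, -3]].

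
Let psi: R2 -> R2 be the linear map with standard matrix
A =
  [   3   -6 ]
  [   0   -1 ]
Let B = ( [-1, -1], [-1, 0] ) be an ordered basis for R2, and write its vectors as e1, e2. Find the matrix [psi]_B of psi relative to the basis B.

The j-th column of [psi]_B is [psi(ej)]_B.
psi(e1) = A e1 = [3, 1] = -e1 - 2e2, so column 1 is [-1, -2].
Repeating for e2 and assembling the columns gives [[-1, 0], [-2, 3]].

[[-1, 0], [-2, 3]]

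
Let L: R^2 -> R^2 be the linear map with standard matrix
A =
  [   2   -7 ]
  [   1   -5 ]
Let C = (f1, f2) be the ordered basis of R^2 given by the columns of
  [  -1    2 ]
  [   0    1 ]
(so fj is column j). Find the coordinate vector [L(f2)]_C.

[-3, -3]

Column 2 of [L]_C is the C-coordinate vector of L(f2).
In standard coordinates L(f2) = A f2 = [-3, -3].
Converting to C: [-3, -3] = -3f1 - 3f2, so the coordinate vector is [-3, -3].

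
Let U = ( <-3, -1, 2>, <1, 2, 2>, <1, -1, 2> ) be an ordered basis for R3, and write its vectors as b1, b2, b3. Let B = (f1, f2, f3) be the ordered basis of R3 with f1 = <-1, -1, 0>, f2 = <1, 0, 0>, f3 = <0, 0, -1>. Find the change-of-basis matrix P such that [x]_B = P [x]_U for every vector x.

Column j of P is [bj]_B, since P maps U-coordinates to B-coordinates.
Expressing b1 in B: b1 = f1 - 2f2 - 2f3, so column 1 of P is <1, -2, -2>.
Doing the same for each bj gives P = [[1, -2, 1], [-2, -1, 2], [-2, -2, -2]].

[[1, -2, 1], [-2, -1, 2], [-2, -2, -2]]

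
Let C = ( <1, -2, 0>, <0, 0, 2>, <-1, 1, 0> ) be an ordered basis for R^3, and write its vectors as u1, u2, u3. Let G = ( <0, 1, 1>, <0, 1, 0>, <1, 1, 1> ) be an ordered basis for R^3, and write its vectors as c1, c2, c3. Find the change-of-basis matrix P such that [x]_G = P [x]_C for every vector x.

[[-1, 2, 1], [-2, -2, 1], [1, 0, -1]]

Take x = uj: its C-coordinates are the j-th standard unit vector, so P e_j — column j of P — equals [uj]_G.
u1 = -c1 - 2c2 + c3, giving column 1 = <-1, -2, 1>; repeating for each j gives P = [[-1, 2, 1], [-2, -2, 1], [1, 0, -1]].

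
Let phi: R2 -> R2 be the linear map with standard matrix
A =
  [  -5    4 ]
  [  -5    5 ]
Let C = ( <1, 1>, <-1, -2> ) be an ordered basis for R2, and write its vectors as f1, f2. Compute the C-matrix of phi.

[[-2, -1], [-1, 2]]

With P the matrix whose columns are f1, f2, [phi]_C = P^(-1) A P.
Column by column: phi(f1) = A f1 = <-1, 0>; its C-coordinates <-2, -1> give column 1.
Continuing for each basis vector yields [phi]_C = [[-2, -1], [-1, 2]].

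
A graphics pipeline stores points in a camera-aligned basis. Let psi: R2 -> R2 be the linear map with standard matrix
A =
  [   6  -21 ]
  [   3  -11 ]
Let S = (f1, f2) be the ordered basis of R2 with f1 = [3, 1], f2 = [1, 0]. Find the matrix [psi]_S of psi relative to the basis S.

The j-th column of [psi]_S is [psi(fj)]_S.
psi(f1) = A f1 = [-3, -2] = -2f1 + 3f2, so column 1 is [-2, 3].
Repeating for f2 and assembling the columns gives [[-2, 3], [3, -3]].

[[-2, 3], [3, -3]]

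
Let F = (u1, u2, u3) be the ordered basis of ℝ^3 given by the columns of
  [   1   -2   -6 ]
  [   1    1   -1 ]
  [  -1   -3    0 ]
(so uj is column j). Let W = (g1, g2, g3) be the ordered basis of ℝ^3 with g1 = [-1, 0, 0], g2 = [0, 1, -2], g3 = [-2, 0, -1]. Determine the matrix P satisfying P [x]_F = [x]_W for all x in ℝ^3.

[[1, 0, 2], [1, 1, -1], [-1, 1, 2]]

Column j of P is [uj]_W, since P maps F-coordinates to W-coordinates.
Expressing u1 in W: u1 = g1 + g2 - g3, so column 1 of P is [1, 1, -1].
Doing the same for each uj gives P = [[1, 0, 2], [1, 1, -1], [-1, 1, 2]].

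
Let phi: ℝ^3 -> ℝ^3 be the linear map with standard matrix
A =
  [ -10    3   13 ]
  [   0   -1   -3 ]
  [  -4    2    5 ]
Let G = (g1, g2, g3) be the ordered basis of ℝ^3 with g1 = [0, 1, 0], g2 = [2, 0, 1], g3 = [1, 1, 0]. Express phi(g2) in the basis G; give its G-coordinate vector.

[-2, -3, -1]

Compute phi(g2) = A g2 = [-7, -3, -3] in standard coordinates.
Then write this in G-coordinates: solve for y in y_1 g1 + ... + y_3 g3 = [-7, -3, -3].
This gives y = [-2, -3, -1], which is column 2 of [phi]_G.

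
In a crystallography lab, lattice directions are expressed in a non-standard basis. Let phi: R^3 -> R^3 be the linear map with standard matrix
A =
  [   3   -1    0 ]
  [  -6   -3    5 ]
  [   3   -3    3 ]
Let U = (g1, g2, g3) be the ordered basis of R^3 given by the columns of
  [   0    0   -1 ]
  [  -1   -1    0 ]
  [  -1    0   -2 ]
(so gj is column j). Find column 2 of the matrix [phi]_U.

[-1, -2, -1]

Compute phi(g2) = A g2 = [1, 3, 3] in standard coordinates.
Then write this in U-coordinates: solve for y in y_1 g1 + ... + y_3 g3 = [1, 3, 3].
This gives y = [-1, -2, -1], which is column 2 of [phi]_U.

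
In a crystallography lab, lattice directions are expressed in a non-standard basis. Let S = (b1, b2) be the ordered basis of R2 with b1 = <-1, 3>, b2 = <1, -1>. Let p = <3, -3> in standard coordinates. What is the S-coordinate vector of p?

Write p = c_1 b1 + c_2 b2 and solve for the c_i.
System: -c_1 + c_2 = 3, 3c_1 - c_2 = -3; solving gives c_1 = 0, c_2 = 3.
Check: 0·b1 + 3b2 = <3, -3>.

<0, 3>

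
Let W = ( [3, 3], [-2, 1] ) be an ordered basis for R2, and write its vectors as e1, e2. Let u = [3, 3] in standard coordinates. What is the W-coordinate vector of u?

Write u = c_1 e1 + c_2 e2 and solve for the c_i.
System: 3c_1 - 2c_2 = 3, 3c_1 + c_2 = 3; solving gives c_1 = 1, c_2 = 0.
Check: e1 + 0·e2 = [3, 3].

[1, 0]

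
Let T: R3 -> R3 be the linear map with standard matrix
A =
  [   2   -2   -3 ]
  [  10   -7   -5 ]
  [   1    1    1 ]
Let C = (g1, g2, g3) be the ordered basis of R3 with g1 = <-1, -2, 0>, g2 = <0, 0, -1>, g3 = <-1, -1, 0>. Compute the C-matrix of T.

[[-2, -2, 3], [3, 1, 2], [0, -1, -3]]

The j-th column of [T]_C is [T(gj)]_C.
T(g1) = A g1 = <2, 4, -3> = -2g1 + 3g2 + 0·g3, so column 1 is <-2, 3, 0>.
Repeating for g2, g3 and assembling the columns gives [[-2, -2, 3], [3, 1, 2], [0, -1, -3]].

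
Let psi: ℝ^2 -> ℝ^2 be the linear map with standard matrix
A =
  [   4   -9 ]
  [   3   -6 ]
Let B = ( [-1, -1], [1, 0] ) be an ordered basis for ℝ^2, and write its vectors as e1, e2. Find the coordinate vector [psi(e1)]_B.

Compute psi(e1) = A e1 = [5, 3] in standard coordinates.
Then write this in B-coordinates: solve for y in y_1 e1 + y_2 e2 = [5, 3].
This gives y = [-3, 2], which is column 1 of [psi]_B.

[-3, 2]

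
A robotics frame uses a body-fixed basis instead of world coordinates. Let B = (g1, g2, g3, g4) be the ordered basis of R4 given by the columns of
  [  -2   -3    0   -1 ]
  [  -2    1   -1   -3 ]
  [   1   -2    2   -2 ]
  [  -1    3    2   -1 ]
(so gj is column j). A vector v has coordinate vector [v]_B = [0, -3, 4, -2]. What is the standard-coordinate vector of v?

By definition v = 0·g1 - 3g2 + 4g3 - 2g4.
Summing componentwise gives [11, -1, 18, 1].

[11, -1, 18, 1]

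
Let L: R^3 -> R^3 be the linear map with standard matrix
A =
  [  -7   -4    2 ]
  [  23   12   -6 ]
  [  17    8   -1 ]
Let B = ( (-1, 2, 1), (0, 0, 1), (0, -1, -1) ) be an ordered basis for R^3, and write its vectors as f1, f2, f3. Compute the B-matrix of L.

[[-1, -2, -2], [2, 3, -3], [3, 2, 2]]

Let P have columns f1, ..., f3. Then [L]_B = P^(-1) A P.
Here det P = -1, so P^(-1) is integer; computing A P first and then P^(-1)(A P) gives [[-1, -2, -2], [2, 3, -3], [3, 2, 2]].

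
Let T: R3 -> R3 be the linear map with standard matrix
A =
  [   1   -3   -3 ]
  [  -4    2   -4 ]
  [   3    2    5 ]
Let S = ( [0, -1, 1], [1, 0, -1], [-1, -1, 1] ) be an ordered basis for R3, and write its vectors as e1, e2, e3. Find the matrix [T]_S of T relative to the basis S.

[[3, 2, -1], [3, 2, 2], [3, -2, 3]]

Let P have columns e1, ..., e3. Then [T]_S = P^(-1) A P.
Here det P = -1, so P^(-1) is integer; computing A P first and then P^(-1)(A P) gives [[3, 2, -1], [3, 2, 2], [3, -2, 3]].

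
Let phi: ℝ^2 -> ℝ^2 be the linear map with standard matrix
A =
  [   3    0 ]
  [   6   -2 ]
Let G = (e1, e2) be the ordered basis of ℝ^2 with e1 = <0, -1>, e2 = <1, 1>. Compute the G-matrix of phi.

[[-2, -1], [0, 3]]

The j-th column of [phi]_G is [phi(ej)]_G.
phi(e1) = A e1 = <0, 2> = -2e1 + 0·e2, so column 1 is <-2, 0>.
Repeating for e2 and assembling the columns gives [[-2, -1], [0, 3]].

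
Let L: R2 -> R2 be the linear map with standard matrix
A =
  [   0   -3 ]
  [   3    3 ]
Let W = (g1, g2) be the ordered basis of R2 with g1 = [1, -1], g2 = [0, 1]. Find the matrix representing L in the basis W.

Let P have columns g1, g2. Then [L]_W = P^(-1) A P.
Here det P = 1, so P^(-1) is integer; computing A P first and then P^(-1)(A P) gives [[3, -3], [3, 0]].

[[3, -3], [3, 0]]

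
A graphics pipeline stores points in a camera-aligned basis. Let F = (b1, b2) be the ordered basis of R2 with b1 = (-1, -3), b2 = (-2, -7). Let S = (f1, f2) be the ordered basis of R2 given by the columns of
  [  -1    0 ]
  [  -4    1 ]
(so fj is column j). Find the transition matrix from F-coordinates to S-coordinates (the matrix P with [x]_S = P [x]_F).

Column j of P is [bj]_S, since P maps F-coordinates to S-coordinates.
Expressing b1 in S: b1 = f1 + f2, so column 1 of P is (1, 1).
Doing the same for each bj gives P = [[1, 2], [1, 1]].

[[1, 2], [1, 1]]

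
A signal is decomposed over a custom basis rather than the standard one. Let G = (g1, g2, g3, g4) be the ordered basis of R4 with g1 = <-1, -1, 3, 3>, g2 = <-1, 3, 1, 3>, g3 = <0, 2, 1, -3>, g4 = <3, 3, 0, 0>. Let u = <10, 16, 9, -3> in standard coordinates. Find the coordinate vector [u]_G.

<2, 0, 3, 4>

Write u = c_1 g1 + ... + c_4 g4 and solve for the c_i.
Row-reducing the augmented matrix [M | u] gives c = (2, 0, 3, 4).
Check: 2g1 + 0·g2 + 3g3 + 4g4 = <10, 16, 9, -3>.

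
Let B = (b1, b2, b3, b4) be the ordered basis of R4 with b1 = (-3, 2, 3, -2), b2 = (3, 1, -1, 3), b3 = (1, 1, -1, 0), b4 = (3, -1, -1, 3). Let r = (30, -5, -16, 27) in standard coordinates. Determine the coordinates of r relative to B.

[r]_B is the unique c with M c = r, where M has columns b1, ..., b4.
Solving this 4x4 system gives c = (-3, 4, 0, 3).
Check: -3b1 + 4b2 + 0·b3 + 3b4 = (30, -5, -16, 27).

(-3, 4, 0, 3)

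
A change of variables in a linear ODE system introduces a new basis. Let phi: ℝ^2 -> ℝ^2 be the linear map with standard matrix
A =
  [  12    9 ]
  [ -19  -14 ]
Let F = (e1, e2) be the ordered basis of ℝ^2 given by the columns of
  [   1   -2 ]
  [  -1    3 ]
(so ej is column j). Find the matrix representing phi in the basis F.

[[-1, 1], [-2, -1]]

With P the matrix whose columns are e1, e2, [phi]_F = P^(-1) A P.
Column by column: phi(e1) = A e1 = [3, -5]; its F-coordinates [-1, -2] give column 1.
Continuing for each basis vector yields [phi]_F = [[-1, 1], [-2, -1]].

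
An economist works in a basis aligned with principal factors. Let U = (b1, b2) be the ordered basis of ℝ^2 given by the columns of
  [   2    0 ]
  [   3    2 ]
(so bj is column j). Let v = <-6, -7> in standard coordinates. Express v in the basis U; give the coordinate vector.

<-3, 1>

We seek scalars with c_1 b1 + c_2 b2 = v; equivalently solve M c = v where the columns of M are b1, b2.
System: 2c_1 + 0c_2 = -6, 3c_1 + 2c_2 = -7; solving gives c_1 = -3, c_2 = 1.
Check: -3b1 + b2 = <-6, -7>.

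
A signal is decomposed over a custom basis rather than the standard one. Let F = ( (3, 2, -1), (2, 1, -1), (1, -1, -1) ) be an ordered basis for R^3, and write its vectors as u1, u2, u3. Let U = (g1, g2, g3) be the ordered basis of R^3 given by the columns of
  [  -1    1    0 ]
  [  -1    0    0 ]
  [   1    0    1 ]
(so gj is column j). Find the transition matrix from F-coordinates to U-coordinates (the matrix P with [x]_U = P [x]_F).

[[-2, -1, 1], [1, 1, 2], [1, 0, -2]]

Column j of P is [uj]_U, since P maps F-coordinates to U-coordinates.
Expressing u1 in U: u1 = -2g1 + g2 + g3, so column 1 of P is (-2, 1, 1).
Doing the same for each uj gives P = [[-2, -1, 1], [1, 1, 2], [1, 0, -2]].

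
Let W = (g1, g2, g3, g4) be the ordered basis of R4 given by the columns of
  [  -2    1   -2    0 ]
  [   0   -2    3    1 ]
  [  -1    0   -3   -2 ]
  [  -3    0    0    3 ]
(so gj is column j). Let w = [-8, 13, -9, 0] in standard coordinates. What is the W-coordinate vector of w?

Write w = c_1 g1 + ... + c_4 g4 and solve for the c_i.
Row-reducing the augmented matrix [M | w] gives c = (0, -2, 3, 0).
Check: 0·g1 - 2g2 + 3g3 + 0·g4 = [-8, 13, -9, 0].

[0, -2, 3, 0]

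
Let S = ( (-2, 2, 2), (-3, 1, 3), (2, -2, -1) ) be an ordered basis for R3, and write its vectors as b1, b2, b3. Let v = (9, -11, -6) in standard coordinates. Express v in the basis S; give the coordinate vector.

We seek scalars with c_1 b1 + ... + c_3 b3 = v; equivalently solve M c = v where the columns of M are b1, ..., b3.
Row-reducing the augmented matrix [M | v] gives c = (-3, 1, 3).
Check: -3b1 + b2 + 3b3 = (9, -11, -6).

(-3, 1, 3)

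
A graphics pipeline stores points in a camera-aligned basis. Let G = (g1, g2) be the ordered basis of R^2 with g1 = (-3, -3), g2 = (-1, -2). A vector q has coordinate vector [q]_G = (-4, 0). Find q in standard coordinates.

q = M [q]_G, where M has columns g1, g2.
Carrying out the matrix-vector product, q = (12, 12).

(12, 12)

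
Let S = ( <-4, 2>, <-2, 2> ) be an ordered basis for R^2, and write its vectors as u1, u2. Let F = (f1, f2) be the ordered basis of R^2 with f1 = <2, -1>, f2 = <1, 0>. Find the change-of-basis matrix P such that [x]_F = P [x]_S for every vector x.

Column j of P is [uj]_F, since P maps S-coordinates to F-coordinates.
Expressing u1 in F: u1 = -2f1 + 0·f2, so column 1 of P is <-2, 0>.
Doing the same for each uj gives P = [[-2, -2], [0, 2]].

[[-2, -2], [0, 2]]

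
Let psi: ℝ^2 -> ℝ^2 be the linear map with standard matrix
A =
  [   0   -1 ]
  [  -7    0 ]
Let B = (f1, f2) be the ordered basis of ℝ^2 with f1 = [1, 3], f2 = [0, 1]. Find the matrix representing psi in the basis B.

[[-3, -1], [2, 3]]

Let P have columns f1, f2. Then [psi]_B = P^(-1) A P.
Here det P = 1, so P^(-1) is integer; computing A P first and then P^(-1)(A P) gives [[-3, -1], [2, 3]].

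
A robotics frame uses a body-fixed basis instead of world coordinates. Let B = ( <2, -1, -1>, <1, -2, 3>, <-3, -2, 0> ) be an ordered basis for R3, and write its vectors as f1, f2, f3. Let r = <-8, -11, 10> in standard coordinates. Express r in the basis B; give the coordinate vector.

<-1, 3, 3>

[r]_B is the unique c with M c = r, where M has columns f1, ..., f3.
Row-reducing the augmented matrix [M | r] gives c = (-1, 3, 3).
Check: -f1 + 3f2 + 3f3 = <-8, -11, 10>.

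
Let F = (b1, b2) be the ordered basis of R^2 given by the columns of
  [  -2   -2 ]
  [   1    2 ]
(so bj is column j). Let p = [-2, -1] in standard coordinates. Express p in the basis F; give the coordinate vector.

We seek scalars with c_1 b1 + c_2 b2 = p; equivalently solve M c = p where the columns of M are b1, b2.
System: -2c_1 - 2c_2 = -2, c_1 + 2c_2 = -1; solving gives c_1 = 3, c_2 = -2.
Check: 3b1 - 2b2 = [-2, -1].

[3, -2]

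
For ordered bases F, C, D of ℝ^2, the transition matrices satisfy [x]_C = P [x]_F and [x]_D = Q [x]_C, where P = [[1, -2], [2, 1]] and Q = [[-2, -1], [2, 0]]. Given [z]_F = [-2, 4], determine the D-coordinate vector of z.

Composing the changes, [z]_D = Q P [z]_F.
Q P = [[-4, 3], [2, -4]]; applying this to [-2, 4] gives [20, -20].

[20, -20]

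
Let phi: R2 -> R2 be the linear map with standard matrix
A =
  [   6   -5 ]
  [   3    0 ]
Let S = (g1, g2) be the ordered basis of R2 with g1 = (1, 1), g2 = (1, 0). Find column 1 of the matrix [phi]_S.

(3, -2)

Column 1 of [phi]_S is the S-coordinate vector of phi(g1).
In standard coordinates phi(g1) = A g1 = (1, 3).
Converting to S: (1, 3) = 3g1 - 2g2, so the coordinate vector is (3, -2).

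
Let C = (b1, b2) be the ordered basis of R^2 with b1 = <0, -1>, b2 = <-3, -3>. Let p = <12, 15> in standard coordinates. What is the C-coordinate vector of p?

Write p = c_1 b1 + c_2 b2 and solve for the c_i.
System: 0c_1 - 3c_2 = 12, -c_1 - 3c_2 = 15; solving gives c_1 = -3, c_2 = -4.
Check: -3b1 - 4b2 = <12, 15>.

<-3, -4>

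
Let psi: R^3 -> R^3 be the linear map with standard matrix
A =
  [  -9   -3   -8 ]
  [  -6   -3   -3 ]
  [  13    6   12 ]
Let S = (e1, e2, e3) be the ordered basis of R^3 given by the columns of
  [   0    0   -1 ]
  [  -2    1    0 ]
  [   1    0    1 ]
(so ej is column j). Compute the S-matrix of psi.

[[-2, 3, 0], [-1, 3, 3], [2, 3, -1]]

With P the matrix whose columns are e1, ..., e3, [psi]_S = P^(-1) A P.
Column by column: psi(e1) = A e1 = <-2, 3, 0>; its S-coordinates <-2, -1, 2> give column 1.
Continuing for each basis vector yields [psi]_S = [[-2, 3, 0], [-1, 3, 3], [2, 3, -1]].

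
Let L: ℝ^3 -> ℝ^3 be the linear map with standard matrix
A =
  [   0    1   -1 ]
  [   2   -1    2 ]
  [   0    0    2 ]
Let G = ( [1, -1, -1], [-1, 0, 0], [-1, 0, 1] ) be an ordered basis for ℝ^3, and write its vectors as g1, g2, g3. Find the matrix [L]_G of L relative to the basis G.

[[-1, 2, 0], [2, 0, -1], [-3, 2, 2]]

The j-th column of [L]_G is [L(gj)]_G.
L(g1) = A g1 = [0, 1, -2] = -g1 + 2g2 - 3g3, so column 1 is [-1, 2, -3].
Repeating for g2, g3 and assembling the columns gives [[-1, 2, 0], [2, 0, -1], [-3, 2, 2]].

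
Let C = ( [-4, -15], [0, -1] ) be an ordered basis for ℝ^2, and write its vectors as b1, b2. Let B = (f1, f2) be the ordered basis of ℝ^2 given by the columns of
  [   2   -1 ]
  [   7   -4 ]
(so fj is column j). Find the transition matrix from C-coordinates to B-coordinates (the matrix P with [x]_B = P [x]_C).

[[-1, 1], [2, 2]]

Take x = bj: its C-coordinates are the j-th standard unit vector, so P e_j — column j of P — equals [bj]_B.
b1 = -f1 + 2f2, giving column 1 = [-1, 2]; repeating for each j gives P = [[-1, 1], [2, 2]].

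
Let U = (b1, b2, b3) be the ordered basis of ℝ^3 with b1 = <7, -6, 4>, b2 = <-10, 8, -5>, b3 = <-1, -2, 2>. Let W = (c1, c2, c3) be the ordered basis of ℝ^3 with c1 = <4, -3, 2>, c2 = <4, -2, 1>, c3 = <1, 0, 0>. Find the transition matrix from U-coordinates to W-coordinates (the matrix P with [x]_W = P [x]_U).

Column j of P is [bj]_W, since P maps U-coordinates to W-coordinates.
Expressing b1 in W: b1 = 2c1 + 0·c2 - c3, so column 1 of P is <2, 0, -1>.
Doing the same for each bj gives P = [[2, -2, 2], [0, -1, -2], [-1, 2, -1]].

[[2, -2, 2], [0, -1, -2], [-1, 2, -1]]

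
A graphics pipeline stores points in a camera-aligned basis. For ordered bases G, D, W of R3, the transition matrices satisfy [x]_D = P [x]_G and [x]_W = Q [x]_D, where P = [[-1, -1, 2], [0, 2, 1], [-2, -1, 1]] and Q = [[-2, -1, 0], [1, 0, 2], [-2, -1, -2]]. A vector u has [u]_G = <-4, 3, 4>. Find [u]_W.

<-28, 27, -46>

Composing the changes, [u]_W = Q P [u]_G.
Q P = [[2, 0, -5], [-5, -3, 4], [6, 2, -7]]; applying this to <-4, 3, 4> gives <-28, 27, -46>.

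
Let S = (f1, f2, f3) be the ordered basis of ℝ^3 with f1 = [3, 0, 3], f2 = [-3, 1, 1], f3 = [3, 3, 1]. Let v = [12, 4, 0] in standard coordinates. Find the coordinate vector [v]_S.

[0, -2, 2]

We seek scalars with c_1 f1 + ... + c_3 f3 = v; equivalently solve M c = v where the columns of M are f1, ..., f3.
Solving this 3x3 system gives c = (0, -2, 2).
Check: 0·f1 - 2f2 + 2f3 = [12, 4, 0].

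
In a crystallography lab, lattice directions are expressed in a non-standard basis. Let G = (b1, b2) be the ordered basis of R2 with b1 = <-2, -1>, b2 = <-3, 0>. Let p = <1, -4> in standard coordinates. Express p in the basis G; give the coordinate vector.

[p]_G is the unique c with M c = p, where M has columns b1, b2.
System: -2c_1 - 3c_2 = 1, -c_1 + 0c_2 = -4; solving gives c_1 = 4, c_2 = -3.
Check: 4b1 - 3b2 = <1, -4>.

<4, -3>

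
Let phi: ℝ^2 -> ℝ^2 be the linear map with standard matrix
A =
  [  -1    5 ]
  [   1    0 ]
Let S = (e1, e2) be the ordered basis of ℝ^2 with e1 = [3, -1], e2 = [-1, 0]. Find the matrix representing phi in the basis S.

[[-3, 1], [-1, 2]]

The j-th column of [phi]_S is [phi(ej)]_S.
phi(e1) = A e1 = [-8, 3] = -3e1 - e2, so column 1 is [-3, -1].
Repeating for e2 and assembling the columns gives [[-3, 1], [-1, 2]].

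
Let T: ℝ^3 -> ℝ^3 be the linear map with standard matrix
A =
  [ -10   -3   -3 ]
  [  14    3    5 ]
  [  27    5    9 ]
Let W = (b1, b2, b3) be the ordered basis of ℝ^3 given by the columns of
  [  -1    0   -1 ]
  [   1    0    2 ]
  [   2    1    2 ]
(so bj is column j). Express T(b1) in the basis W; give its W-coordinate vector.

Column 1 of [T]_W is the W-coordinate vector of T(b1).
In standard coordinates T(b1) = A b1 = [1, -1, -4].
Converting to W: [1, -1, -4] = -b1 - 2b2 + 0·b3, so the coordinate vector is [-1, -2, 0].

[-1, -2, 0]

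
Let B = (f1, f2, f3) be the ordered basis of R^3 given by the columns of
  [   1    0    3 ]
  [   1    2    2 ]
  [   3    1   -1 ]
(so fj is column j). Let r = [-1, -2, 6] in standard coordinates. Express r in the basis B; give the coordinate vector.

Write r = c_1 f1 + ... + c_3 f3 and solve for the c_i.
Solving this 3x3 system gives c = (2, -1, -1).
Check: 2f1 - f2 - f3 = [-1, -2, 6].

[2, -1, -1]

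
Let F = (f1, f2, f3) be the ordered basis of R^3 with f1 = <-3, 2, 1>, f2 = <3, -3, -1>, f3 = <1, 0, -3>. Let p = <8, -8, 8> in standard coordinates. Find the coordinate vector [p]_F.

<-4, 0, -4>

Write p = c_1 f1 + ... + c_3 f3 and solve for the c_i.
Gaussian elimination on [M | p] yields c = (-4, 0, -4).
Check: -4f1 + 0·f2 - 4f3 = <8, -8, 8>.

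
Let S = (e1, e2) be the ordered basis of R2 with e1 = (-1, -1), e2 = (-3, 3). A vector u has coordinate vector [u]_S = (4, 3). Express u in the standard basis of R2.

u = M [u]_S, where M has columns e1, e2.
Carrying out the matrix-vector product, u = (-13, 5).

(-13, 5)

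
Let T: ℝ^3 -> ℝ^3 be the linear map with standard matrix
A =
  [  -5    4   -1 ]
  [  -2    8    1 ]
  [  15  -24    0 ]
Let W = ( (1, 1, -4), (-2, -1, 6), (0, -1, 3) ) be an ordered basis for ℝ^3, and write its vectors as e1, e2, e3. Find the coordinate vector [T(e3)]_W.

Compute T(e3) = A e3 = (-7, -5, 24) in standard coordinates.
Then write this in W-coordinates: solve for y in y_1 e1 + ... + y_3 e3 = (-7, -5, 24).
This gives y = (-3, 2, 0), which is column 3 of [T]_W.

(-3, 2, 0)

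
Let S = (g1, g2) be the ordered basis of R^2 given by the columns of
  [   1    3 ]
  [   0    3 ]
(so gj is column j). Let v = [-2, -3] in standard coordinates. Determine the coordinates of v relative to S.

[1, -1]

[v]_S is the unique c with M c = v, where M has columns g1, g2.
System: c_1 + 3c_2 = -2, 0c_1 + 3c_2 = -3; solving gives c_1 = 1, c_2 = -1.
Check: g1 - g2 = [-2, -3].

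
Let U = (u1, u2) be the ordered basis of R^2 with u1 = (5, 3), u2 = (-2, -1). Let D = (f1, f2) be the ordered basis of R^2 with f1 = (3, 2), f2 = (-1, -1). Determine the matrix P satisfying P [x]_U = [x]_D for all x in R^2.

[[2, -1], [1, -1]]

Column j of P is [uj]_D, since P maps U-coordinates to D-coordinates.
Expressing u1 in D: u1 = 2f1 + f2, so column 1 of P is (2, 1).
Doing the same for each uj gives P = [[2, -1], [1, -1]].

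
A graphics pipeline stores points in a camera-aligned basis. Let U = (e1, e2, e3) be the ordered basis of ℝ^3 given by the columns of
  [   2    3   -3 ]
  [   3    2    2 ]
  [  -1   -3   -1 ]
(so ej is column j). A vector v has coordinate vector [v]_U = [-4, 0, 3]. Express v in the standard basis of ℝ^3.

By definition v = -4e1 + 0·e2 + 3e3.
Summing componentwise gives [-17, -6, 1].

[-17, -6, 1]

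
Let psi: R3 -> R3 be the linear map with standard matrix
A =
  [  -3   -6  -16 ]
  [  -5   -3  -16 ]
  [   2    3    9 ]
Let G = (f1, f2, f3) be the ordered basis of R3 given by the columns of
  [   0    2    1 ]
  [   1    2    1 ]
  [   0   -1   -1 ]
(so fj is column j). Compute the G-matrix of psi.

With P the matrix whose columns are f1, ..., f3, [psi]_G = P^(-1) A P.
Column by column: psi(f1) = A f1 = <-6, -3, 3>; its G-coordinates <3, -3, 0> give column 1.
Continuing for each basis vector yields [psi]_G = [[3, 2, 1], [-3, -1, 3], [0, 0, 1]].

[[3, 2, 1], [-3, -1, 3], [0, 0, 1]]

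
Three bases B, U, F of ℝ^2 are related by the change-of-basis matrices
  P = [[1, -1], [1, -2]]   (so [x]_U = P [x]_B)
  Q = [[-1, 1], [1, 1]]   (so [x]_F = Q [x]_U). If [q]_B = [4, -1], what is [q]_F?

Apply P to get U-coordinates [5, 6], then Q to get F-coordinates.
The result is [q]_F = [1, 11].

[1, 11]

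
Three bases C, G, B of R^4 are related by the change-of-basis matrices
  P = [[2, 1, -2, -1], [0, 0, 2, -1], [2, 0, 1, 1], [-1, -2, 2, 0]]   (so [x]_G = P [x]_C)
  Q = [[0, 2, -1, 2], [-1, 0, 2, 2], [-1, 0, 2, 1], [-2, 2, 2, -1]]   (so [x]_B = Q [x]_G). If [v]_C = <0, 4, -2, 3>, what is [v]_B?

First [v]_G = P [v]_C = <5, -7, 1, -12>.
Then [v]_B = Q [v]_G = <-39, -27, -15, -10>.

<-39, -27, -15, -10>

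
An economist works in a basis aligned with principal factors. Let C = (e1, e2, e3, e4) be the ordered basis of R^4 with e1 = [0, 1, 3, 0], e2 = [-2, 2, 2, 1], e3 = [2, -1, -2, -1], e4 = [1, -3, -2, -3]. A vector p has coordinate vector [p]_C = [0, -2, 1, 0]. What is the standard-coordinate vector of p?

[6, -5, -6, -3]

The coordinates say p = 0·e1 - 2e2 + e3 + 0·e4; adding the scaled basis vectors gives [6, -5, -6, -3].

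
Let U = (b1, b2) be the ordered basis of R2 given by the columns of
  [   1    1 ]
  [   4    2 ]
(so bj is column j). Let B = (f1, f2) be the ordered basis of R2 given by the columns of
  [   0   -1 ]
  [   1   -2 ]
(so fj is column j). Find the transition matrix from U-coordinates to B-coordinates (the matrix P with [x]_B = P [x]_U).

Let M have columns bj and N have columns fj. Then for every x, N [x]_B = x = M [x]_U, so P = N^(-1) M.
Since det N = 1, N^(-1) has integer entries; multiplying gives P = [[2, 0], [-1, -1]].

[[2, 0], [-1, -1]]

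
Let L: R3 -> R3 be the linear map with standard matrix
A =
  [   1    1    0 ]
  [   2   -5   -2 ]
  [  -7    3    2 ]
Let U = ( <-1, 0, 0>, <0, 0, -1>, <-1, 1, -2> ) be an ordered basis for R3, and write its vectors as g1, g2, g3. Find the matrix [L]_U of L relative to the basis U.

Let P have columns g1, ..., g3. Then [L]_U = P^(-1) A P.
Here det P = -1, so P^(-1) is integer; computing A P first and then P^(-1)(A P) gives [[3, -2, 3], [-3, -2, 0], [-2, 2, -3]].

[[3, -2, 3], [-3, -2, 0], [-2, 2, -3]]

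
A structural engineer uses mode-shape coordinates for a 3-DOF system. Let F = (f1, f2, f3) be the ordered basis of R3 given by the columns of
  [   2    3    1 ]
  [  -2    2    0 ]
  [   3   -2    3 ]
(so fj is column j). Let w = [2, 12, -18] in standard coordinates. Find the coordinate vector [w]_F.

[-3, 3, -1]

[w]_F is the unique c with M c = w, where M has columns f1, ..., f3.
Solving this 3x3 system gives c = (-3, 3, -1).
Check: -3f1 + 3f2 - f3 = [2, 12, -18].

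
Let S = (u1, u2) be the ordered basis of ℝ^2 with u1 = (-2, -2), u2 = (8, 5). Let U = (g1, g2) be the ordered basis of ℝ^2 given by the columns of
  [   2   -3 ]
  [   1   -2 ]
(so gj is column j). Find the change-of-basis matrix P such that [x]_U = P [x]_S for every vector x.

Column j of P is [uj]_U, since P maps S-coordinates to U-coordinates.
Expressing u1 in U: u1 = 2g1 + 2g2, so column 1 of P is (2, 2).
Doing the same for each uj gives P = [[2, 1], [2, -2]].

[[2, 1], [2, -2]]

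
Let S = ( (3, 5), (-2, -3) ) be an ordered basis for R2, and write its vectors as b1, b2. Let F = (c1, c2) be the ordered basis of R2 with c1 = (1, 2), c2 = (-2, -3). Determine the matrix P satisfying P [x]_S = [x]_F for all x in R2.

Take x = bj: its S-coordinates are the j-th standard unit vector, so P e_j — column j of P — equals [bj]_F.
b1 = c1 - c2, giving column 1 = (1, -1); repeating for each j gives P = [[1, 0], [-1, 1]].

[[1, 0], [-1, 1]]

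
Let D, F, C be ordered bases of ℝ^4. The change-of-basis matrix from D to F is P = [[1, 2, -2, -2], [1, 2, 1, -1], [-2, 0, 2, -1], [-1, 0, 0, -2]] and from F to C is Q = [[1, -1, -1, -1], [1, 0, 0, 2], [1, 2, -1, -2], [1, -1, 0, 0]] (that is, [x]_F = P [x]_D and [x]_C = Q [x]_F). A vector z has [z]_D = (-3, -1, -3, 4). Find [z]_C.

(14, -17, -17, 5)

Composing the changes, [z]_C = Q P [z]_D.
Q P = [[3, 0, -5, 2], [-1, 2, -2, -6], [7, 6, -2, 1], [0, 0, -3, -1]]; applying this to (-3, -1, -3, 4) gives (14, -17, -17, 5).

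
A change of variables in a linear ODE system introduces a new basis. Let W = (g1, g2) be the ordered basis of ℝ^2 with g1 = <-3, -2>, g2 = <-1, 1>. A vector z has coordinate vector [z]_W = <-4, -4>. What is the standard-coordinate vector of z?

<16, 4>

By definition z = -4g1 - 4g2.
Summing componentwise gives <16, 4>.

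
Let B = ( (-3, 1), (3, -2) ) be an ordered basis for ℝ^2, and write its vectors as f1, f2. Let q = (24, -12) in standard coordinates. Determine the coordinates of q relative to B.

[q]_B is the unique c with M c = q, where M has columns f1, f2.
System: -3c_1 + 3c_2 = 24, c_1 - 2c_2 = -12; solving gives c_1 = -4, c_2 = 4.
Check: -4f1 + 4f2 = (24, -12).

(-4, 4)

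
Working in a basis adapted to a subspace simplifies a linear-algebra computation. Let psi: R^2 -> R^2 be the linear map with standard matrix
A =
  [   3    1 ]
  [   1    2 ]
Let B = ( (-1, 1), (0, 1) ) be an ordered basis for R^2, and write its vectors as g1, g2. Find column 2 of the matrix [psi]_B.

Column 2 of [psi]_B is the B-coordinate vector of psi(g2).
In standard coordinates psi(g2) = A g2 = (1, 2).
Converting to B: (1, 2) = -g1 + 3g2, so the coordinate vector is (-1, 3).

(-1, 3)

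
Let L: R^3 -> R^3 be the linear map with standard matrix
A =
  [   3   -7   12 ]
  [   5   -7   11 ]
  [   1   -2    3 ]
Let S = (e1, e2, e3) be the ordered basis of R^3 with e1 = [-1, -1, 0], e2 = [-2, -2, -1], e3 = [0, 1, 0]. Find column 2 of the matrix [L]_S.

Compute L(e2) = A e2 = [-4, -7, -1] in standard coordinates.
Then write this in S-coordinates: solve for y in y_1 e1 + ... + y_3 e3 = [-4, -7, -1].
This gives y = [2, 1, -3], which is column 2 of [L]_S.

[2, 1, -3]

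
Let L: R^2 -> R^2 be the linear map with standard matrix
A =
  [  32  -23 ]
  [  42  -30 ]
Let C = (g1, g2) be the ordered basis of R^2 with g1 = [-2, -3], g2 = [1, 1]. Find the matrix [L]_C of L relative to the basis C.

[[-1, -3], [3, 3]]

With P the matrix whose columns are g1, g2, [L]_C = P^(-1) A P.
Column by column: L(g1) = A g1 = [5, 6]; its C-coordinates [-1, 3] give column 1.
Continuing for each basis vector yields [L]_C = [[-1, -3], [3, 3]].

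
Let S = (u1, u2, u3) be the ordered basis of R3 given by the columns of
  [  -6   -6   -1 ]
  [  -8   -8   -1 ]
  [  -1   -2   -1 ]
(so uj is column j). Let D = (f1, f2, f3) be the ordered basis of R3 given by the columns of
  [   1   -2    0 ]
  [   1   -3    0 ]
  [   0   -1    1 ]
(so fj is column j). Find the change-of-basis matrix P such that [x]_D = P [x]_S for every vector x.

[[-2, -2, -1], [2, 2, 0], [1, 0, -1]]

Take x = uj: its S-coordinates are the j-th standard unit vector, so P e_j — column j of P — equals [uj]_D.
u1 = -2f1 + 2f2 + f3, giving column 1 = (-2, 2, 1); repeating for each j gives P = [[-2, -2, -1], [2, 2, 0], [1, 0, -1]].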